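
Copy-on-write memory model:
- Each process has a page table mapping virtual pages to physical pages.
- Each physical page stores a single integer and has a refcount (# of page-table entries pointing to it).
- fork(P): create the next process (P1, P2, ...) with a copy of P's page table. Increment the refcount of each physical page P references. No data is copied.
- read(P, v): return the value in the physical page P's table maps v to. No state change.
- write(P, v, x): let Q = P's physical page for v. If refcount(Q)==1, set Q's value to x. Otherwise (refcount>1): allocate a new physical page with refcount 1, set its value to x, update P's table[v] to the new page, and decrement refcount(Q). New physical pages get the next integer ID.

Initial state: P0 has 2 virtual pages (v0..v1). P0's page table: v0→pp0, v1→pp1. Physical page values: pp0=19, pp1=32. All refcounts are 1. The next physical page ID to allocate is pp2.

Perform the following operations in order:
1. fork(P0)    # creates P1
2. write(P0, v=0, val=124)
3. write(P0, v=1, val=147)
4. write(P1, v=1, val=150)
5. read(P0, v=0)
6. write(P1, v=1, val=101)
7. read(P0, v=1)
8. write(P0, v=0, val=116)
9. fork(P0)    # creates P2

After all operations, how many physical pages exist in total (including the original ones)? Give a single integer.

Answer: 4

Derivation:
Op 1: fork(P0) -> P1. 2 ppages; refcounts: pp0:2 pp1:2
Op 2: write(P0, v0, 124). refcount(pp0)=2>1 -> COPY to pp2. 3 ppages; refcounts: pp0:1 pp1:2 pp2:1
Op 3: write(P0, v1, 147). refcount(pp1)=2>1 -> COPY to pp3. 4 ppages; refcounts: pp0:1 pp1:1 pp2:1 pp3:1
Op 4: write(P1, v1, 150). refcount(pp1)=1 -> write in place. 4 ppages; refcounts: pp0:1 pp1:1 pp2:1 pp3:1
Op 5: read(P0, v0) -> 124. No state change.
Op 6: write(P1, v1, 101). refcount(pp1)=1 -> write in place. 4 ppages; refcounts: pp0:1 pp1:1 pp2:1 pp3:1
Op 7: read(P0, v1) -> 147. No state change.
Op 8: write(P0, v0, 116). refcount(pp2)=1 -> write in place. 4 ppages; refcounts: pp0:1 pp1:1 pp2:1 pp3:1
Op 9: fork(P0) -> P2. 4 ppages; refcounts: pp0:1 pp1:1 pp2:2 pp3:2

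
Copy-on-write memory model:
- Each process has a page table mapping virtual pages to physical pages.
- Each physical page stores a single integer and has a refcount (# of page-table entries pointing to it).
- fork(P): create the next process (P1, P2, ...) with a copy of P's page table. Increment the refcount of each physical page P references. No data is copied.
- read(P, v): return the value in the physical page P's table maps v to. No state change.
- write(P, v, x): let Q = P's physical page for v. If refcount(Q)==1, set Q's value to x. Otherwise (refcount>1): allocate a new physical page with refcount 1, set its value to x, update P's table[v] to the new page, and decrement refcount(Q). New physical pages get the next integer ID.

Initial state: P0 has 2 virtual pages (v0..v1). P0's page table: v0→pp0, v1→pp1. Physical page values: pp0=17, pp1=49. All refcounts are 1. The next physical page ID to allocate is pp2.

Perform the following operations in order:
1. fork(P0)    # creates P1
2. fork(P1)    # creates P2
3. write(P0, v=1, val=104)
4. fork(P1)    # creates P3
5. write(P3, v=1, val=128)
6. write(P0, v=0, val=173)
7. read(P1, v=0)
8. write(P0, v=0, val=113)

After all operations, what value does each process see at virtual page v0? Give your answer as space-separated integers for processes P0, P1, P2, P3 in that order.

Answer: 113 17 17 17

Derivation:
Op 1: fork(P0) -> P1. 2 ppages; refcounts: pp0:2 pp1:2
Op 2: fork(P1) -> P2. 2 ppages; refcounts: pp0:3 pp1:3
Op 3: write(P0, v1, 104). refcount(pp1)=3>1 -> COPY to pp2. 3 ppages; refcounts: pp0:3 pp1:2 pp2:1
Op 4: fork(P1) -> P3. 3 ppages; refcounts: pp0:4 pp1:3 pp2:1
Op 5: write(P3, v1, 128). refcount(pp1)=3>1 -> COPY to pp3. 4 ppages; refcounts: pp0:4 pp1:2 pp2:1 pp3:1
Op 6: write(P0, v0, 173). refcount(pp0)=4>1 -> COPY to pp4. 5 ppages; refcounts: pp0:3 pp1:2 pp2:1 pp3:1 pp4:1
Op 7: read(P1, v0) -> 17. No state change.
Op 8: write(P0, v0, 113). refcount(pp4)=1 -> write in place. 5 ppages; refcounts: pp0:3 pp1:2 pp2:1 pp3:1 pp4:1
P0: v0 -> pp4 = 113
P1: v0 -> pp0 = 17
P2: v0 -> pp0 = 17
P3: v0 -> pp0 = 17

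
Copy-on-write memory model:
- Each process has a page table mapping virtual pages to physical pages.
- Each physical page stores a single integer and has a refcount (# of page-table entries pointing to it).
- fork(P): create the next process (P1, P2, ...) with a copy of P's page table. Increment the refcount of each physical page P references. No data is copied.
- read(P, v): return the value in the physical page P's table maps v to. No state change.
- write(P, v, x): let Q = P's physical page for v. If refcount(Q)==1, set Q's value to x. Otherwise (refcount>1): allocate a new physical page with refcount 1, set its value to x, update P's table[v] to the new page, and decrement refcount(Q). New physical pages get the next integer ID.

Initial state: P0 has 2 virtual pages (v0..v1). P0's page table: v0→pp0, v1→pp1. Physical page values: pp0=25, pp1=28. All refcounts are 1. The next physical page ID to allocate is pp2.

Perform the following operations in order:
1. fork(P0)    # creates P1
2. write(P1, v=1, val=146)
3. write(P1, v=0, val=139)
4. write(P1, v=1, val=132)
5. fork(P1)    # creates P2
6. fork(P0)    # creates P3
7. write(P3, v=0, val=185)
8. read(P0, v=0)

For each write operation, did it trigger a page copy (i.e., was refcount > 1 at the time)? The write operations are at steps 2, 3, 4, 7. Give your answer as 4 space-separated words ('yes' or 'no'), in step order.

Op 1: fork(P0) -> P1. 2 ppages; refcounts: pp0:2 pp1:2
Op 2: write(P1, v1, 146). refcount(pp1)=2>1 -> COPY to pp2. 3 ppages; refcounts: pp0:2 pp1:1 pp2:1
Op 3: write(P1, v0, 139). refcount(pp0)=2>1 -> COPY to pp3. 4 ppages; refcounts: pp0:1 pp1:1 pp2:1 pp3:1
Op 4: write(P1, v1, 132). refcount(pp2)=1 -> write in place. 4 ppages; refcounts: pp0:1 pp1:1 pp2:1 pp3:1
Op 5: fork(P1) -> P2. 4 ppages; refcounts: pp0:1 pp1:1 pp2:2 pp3:2
Op 6: fork(P0) -> P3. 4 ppages; refcounts: pp0:2 pp1:2 pp2:2 pp3:2
Op 7: write(P3, v0, 185). refcount(pp0)=2>1 -> COPY to pp4. 5 ppages; refcounts: pp0:1 pp1:2 pp2:2 pp3:2 pp4:1
Op 8: read(P0, v0) -> 25. No state change.

yes yes no yes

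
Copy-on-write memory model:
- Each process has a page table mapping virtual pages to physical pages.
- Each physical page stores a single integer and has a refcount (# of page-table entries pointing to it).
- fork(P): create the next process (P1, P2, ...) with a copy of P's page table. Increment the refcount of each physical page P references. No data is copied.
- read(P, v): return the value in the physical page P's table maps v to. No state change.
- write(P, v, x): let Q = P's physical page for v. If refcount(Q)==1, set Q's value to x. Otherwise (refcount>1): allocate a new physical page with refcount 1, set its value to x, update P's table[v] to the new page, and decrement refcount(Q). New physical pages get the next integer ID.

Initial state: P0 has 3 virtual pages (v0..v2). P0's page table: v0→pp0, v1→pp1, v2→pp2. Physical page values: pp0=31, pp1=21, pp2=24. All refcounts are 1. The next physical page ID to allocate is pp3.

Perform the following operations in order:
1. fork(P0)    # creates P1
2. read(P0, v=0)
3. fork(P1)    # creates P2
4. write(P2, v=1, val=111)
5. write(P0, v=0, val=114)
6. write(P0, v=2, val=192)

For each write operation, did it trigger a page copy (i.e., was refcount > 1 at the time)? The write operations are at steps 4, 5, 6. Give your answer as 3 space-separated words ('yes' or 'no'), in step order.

Op 1: fork(P0) -> P1. 3 ppages; refcounts: pp0:2 pp1:2 pp2:2
Op 2: read(P0, v0) -> 31. No state change.
Op 3: fork(P1) -> P2. 3 ppages; refcounts: pp0:3 pp1:3 pp2:3
Op 4: write(P2, v1, 111). refcount(pp1)=3>1 -> COPY to pp3. 4 ppages; refcounts: pp0:3 pp1:2 pp2:3 pp3:1
Op 5: write(P0, v0, 114). refcount(pp0)=3>1 -> COPY to pp4. 5 ppages; refcounts: pp0:2 pp1:2 pp2:3 pp3:1 pp4:1
Op 6: write(P0, v2, 192). refcount(pp2)=3>1 -> COPY to pp5. 6 ppages; refcounts: pp0:2 pp1:2 pp2:2 pp3:1 pp4:1 pp5:1

yes yes yes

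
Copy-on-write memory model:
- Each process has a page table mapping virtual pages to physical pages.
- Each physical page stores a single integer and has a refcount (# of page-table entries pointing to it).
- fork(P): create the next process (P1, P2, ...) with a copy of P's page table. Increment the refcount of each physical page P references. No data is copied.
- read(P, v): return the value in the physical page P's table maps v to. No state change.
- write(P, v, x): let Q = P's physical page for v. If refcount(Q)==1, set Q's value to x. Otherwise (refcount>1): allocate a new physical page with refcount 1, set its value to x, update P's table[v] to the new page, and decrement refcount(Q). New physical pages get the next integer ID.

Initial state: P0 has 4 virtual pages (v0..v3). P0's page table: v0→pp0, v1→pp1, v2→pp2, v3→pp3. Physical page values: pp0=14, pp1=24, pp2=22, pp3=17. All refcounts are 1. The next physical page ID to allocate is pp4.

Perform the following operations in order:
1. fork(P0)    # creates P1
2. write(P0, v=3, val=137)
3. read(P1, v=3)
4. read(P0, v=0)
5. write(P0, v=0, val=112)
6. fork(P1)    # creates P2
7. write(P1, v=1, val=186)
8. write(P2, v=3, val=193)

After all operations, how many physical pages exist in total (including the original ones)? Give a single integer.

Answer: 8

Derivation:
Op 1: fork(P0) -> P1. 4 ppages; refcounts: pp0:2 pp1:2 pp2:2 pp3:2
Op 2: write(P0, v3, 137). refcount(pp3)=2>1 -> COPY to pp4. 5 ppages; refcounts: pp0:2 pp1:2 pp2:2 pp3:1 pp4:1
Op 3: read(P1, v3) -> 17. No state change.
Op 4: read(P0, v0) -> 14. No state change.
Op 5: write(P0, v0, 112). refcount(pp0)=2>1 -> COPY to pp5. 6 ppages; refcounts: pp0:1 pp1:2 pp2:2 pp3:1 pp4:1 pp5:1
Op 6: fork(P1) -> P2. 6 ppages; refcounts: pp0:2 pp1:3 pp2:3 pp3:2 pp4:1 pp5:1
Op 7: write(P1, v1, 186). refcount(pp1)=3>1 -> COPY to pp6. 7 ppages; refcounts: pp0:2 pp1:2 pp2:3 pp3:2 pp4:1 pp5:1 pp6:1
Op 8: write(P2, v3, 193). refcount(pp3)=2>1 -> COPY to pp7. 8 ppages; refcounts: pp0:2 pp1:2 pp2:3 pp3:1 pp4:1 pp5:1 pp6:1 pp7:1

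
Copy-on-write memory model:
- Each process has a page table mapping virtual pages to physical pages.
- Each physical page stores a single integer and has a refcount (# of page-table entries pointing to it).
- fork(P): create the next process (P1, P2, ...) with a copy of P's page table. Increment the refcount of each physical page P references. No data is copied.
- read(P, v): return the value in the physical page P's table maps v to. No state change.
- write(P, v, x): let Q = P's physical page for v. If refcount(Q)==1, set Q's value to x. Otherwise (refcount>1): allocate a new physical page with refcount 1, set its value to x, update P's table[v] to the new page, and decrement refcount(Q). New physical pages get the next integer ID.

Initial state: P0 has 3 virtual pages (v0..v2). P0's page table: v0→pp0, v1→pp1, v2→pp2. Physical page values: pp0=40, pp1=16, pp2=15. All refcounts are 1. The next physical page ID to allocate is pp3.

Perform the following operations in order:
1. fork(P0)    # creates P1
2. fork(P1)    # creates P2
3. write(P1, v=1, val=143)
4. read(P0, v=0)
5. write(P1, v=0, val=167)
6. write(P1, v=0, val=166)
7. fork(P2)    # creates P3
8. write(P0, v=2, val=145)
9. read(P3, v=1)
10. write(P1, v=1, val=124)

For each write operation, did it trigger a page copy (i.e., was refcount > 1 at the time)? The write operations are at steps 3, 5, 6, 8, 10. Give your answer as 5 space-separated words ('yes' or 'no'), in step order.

Op 1: fork(P0) -> P1. 3 ppages; refcounts: pp0:2 pp1:2 pp2:2
Op 2: fork(P1) -> P2. 3 ppages; refcounts: pp0:3 pp1:3 pp2:3
Op 3: write(P1, v1, 143). refcount(pp1)=3>1 -> COPY to pp3. 4 ppages; refcounts: pp0:3 pp1:2 pp2:3 pp3:1
Op 4: read(P0, v0) -> 40. No state change.
Op 5: write(P1, v0, 167). refcount(pp0)=3>1 -> COPY to pp4. 5 ppages; refcounts: pp0:2 pp1:2 pp2:3 pp3:1 pp4:1
Op 6: write(P1, v0, 166). refcount(pp4)=1 -> write in place. 5 ppages; refcounts: pp0:2 pp1:2 pp2:3 pp3:1 pp4:1
Op 7: fork(P2) -> P3. 5 ppages; refcounts: pp0:3 pp1:3 pp2:4 pp3:1 pp4:1
Op 8: write(P0, v2, 145). refcount(pp2)=4>1 -> COPY to pp5. 6 ppages; refcounts: pp0:3 pp1:3 pp2:3 pp3:1 pp4:1 pp5:1
Op 9: read(P3, v1) -> 16. No state change.
Op 10: write(P1, v1, 124). refcount(pp3)=1 -> write in place. 6 ppages; refcounts: pp0:3 pp1:3 pp2:3 pp3:1 pp4:1 pp5:1

yes yes no yes no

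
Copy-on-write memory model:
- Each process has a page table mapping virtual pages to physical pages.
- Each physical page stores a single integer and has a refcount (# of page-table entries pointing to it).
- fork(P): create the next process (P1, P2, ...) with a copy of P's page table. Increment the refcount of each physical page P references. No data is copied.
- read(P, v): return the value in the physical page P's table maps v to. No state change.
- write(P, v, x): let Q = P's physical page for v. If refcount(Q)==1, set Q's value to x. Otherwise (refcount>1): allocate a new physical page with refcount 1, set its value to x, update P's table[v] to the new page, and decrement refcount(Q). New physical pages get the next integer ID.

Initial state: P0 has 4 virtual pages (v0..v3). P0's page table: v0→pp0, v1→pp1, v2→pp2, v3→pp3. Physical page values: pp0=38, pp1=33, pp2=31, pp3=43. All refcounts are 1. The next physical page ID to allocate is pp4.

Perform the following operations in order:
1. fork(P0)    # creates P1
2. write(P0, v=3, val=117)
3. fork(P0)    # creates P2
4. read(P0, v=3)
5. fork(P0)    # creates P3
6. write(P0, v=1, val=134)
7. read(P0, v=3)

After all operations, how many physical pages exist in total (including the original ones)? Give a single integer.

Op 1: fork(P0) -> P1. 4 ppages; refcounts: pp0:2 pp1:2 pp2:2 pp3:2
Op 2: write(P0, v3, 117). refcount(pp3)=2>1 -> COPY to pp4. 5 ppages; refcounts: pp0:2 pp1:2 pp2:2 pp3:1 pp4:1
Op 3: fork(P0) -> P2. 5 ppages; refcounts: pp0:3 pp1:3 pp2:3 pp3:1 pp4:2
Op 4: read(P0, v3) -> 117. No state change.
Op 5: fork(P0) -> P3. 5 ppages; refcounts: pp0:4 pp1:4 pp2:4 pp3:1 pp4:3
Op 6: write(P0, v1, 134). refcount(pp1)=4>1 -> COPY to pp5. 6 ppages; refcounts: pp0:4 pp1:3 pp2:4 pp3:1 pp4:3 pp5:1
Op 7: read(P0, v3) -> 117. No state change.

Answer: 6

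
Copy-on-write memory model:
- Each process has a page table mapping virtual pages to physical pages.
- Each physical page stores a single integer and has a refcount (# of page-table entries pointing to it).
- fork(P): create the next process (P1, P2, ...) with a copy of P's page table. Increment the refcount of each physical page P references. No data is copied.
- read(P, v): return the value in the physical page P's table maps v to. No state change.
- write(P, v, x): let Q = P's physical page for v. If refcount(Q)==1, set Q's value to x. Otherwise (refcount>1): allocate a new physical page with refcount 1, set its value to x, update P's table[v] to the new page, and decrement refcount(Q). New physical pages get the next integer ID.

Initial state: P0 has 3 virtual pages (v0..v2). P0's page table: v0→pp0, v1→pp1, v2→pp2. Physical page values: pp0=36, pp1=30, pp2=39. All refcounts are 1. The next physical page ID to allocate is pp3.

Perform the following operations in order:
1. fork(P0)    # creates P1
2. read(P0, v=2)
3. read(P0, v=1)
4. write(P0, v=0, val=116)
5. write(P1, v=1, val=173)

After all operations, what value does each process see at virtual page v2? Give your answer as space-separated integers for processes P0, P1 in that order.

Op 1: fork(P0) -> P1. 3 ppages; refcounts: pp0:2 pp1:2 pp2:2
Op 2: read(P0, v2) -> 39. No state change.
Op 3: read(P0, v1) -> 30. No state change.
Op 4: write(P0, v0, 116). refcount(pp0)=2>1 -> COPY to pp3. 4 ppages; refcounts: pp0:1 pp1:2 pp2:2 pp3:1
Op 5: write(P1, v1, 173). refcount(pp1)=2>1 -> COPY to pp4. 5 ppages; refcounts: pp0:1 pp1:1 pp2:2 pp3:1 pp4:1
P0: v2 -> pp2 = 39
P1: v2 -> pp2 = 39

Answer: 39 39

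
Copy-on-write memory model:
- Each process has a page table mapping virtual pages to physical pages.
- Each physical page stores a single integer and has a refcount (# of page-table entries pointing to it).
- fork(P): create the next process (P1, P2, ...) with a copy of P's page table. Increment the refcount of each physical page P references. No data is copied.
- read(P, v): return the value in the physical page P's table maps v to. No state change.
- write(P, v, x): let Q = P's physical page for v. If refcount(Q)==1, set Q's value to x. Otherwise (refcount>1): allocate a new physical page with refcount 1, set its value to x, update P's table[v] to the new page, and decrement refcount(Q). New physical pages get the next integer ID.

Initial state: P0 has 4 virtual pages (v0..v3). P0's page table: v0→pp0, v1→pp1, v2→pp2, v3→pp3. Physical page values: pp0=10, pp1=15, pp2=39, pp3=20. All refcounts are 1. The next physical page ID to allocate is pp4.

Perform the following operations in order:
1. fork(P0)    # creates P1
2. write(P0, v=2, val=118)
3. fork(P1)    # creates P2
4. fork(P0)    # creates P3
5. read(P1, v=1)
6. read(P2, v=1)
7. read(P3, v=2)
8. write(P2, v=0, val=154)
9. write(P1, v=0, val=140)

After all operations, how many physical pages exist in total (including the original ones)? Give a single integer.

Op 1: fork(P0) -> P1. 4 ppages; refcounts: pp0:2 pp1:2 pp2:2 pp3:2
Op 2: write(P0, v2, 118). refcount(pp2)=2>1 -> COPY to pp4. 5 ppages; refcounts: pp0:2 pp1:2 pp2:1 pp3:2 pp4:1
Op 3: fork(P1) -> P2. 5 ppages; refcounts: pp0:3 pp1:3 pp2:2 pp3:3 pp4:1
Op 4: fork(P0) -> P3. 5 ppages; refcounts: pp0:4 pp1:4 pp2:2 pp3:4 pp4:2
Op 5: read(P1, v1) -> 15. No state change.
Op 6: read(P2, v1) -> 15. No state change.
Op 7: read(P3, v2) -> 118. No state change.
Op 8: write(P2, v0, 154). refcount(pp0)=4>1 -> COPY to pp5. 6 ppages; refcounts: pp0:3 pp1:4 pp2:2 pp3:4 pp4:2 pp5:1
Op 9: write(P1, v0, 140). refcount(pp0)=3>1 -> COPY to pp6. 7 ppages; refcounts: pp0:2 pp1:4 pp2:2 pp3:4 pp4:2 pp5:1 pp6:1

Answer: 7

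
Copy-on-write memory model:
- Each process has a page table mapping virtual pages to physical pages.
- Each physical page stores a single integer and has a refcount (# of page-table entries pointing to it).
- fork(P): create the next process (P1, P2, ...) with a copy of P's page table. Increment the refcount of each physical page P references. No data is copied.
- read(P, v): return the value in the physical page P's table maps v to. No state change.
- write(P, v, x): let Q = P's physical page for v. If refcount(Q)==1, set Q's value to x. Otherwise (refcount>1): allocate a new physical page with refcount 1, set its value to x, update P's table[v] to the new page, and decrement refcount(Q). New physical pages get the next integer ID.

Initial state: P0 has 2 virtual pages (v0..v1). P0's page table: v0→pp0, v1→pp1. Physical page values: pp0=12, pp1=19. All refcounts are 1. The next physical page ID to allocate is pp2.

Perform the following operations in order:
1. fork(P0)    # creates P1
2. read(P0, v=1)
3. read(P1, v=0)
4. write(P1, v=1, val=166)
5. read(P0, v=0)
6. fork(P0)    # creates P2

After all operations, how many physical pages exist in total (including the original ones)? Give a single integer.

Op 1: fork(P0) -> P1. 2 ppages; refcounts: pp0:2 pp1:2
Op 2: read(P0, v1) -> 19. No state change.
Op 3: read(P1, v0) -> 12. No state change.
Op 4: write(P1, v1, 166). refcount(pp1)=2>1 -> COPY to pp2. 3 ppages; refcounts: pp0:2 pp1:1 pp2:1
Op 5: read(P0, v0) -> 12. No state change.
Op 6: fork(P0) -> P2. 3 ppages; refcounts: pp0:3 pp1:2 pp2:1

Answer: 3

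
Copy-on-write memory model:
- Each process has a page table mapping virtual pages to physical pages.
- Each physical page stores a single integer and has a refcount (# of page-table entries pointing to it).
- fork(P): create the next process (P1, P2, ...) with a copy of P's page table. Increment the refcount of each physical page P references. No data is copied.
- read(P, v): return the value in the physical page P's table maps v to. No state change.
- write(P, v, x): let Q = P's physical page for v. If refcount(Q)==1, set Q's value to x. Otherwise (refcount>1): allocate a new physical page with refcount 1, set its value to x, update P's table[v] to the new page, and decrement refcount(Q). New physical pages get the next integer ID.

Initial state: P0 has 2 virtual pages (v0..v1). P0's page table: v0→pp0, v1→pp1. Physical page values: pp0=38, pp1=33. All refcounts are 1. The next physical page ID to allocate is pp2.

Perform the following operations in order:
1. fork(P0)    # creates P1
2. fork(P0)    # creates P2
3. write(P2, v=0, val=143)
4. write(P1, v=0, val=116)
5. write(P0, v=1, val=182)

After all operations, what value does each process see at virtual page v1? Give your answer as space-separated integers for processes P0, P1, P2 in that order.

Op 1: fork(P0) -> P1. 2 ppages; refcounts: pp0:2 pp1:2
Op 2: fork(P0) -> P2. 2 ppages; refcounts: pp0:3 pp1:3
Op 3: write(P2, v0, 143). refcount(pp0)=3>1 -> COPY to pp2. 3 ppages; refcounts: pp0:2 pp1:3 pp2:1
Op 4: write(P1, v0, 116). refcount(pp0)=2>1 -> COPY to pp3. 4 ppages; refcounts: pp0:1 pp1:3 pp2:1 pp3:1
Op 5: write(P0, v1, 182). refcount(pp1)=3>1 -> COPY to pp4. 5 ppages; refcounts: pp0:1 pp1:2 pp2:1 pp3:1 pp4:1
P0: v1 -> pp4 = 182
P1: v1 -> pp1 = 33
P2: v1 -> pp1 = 33

Answer: 182 33 33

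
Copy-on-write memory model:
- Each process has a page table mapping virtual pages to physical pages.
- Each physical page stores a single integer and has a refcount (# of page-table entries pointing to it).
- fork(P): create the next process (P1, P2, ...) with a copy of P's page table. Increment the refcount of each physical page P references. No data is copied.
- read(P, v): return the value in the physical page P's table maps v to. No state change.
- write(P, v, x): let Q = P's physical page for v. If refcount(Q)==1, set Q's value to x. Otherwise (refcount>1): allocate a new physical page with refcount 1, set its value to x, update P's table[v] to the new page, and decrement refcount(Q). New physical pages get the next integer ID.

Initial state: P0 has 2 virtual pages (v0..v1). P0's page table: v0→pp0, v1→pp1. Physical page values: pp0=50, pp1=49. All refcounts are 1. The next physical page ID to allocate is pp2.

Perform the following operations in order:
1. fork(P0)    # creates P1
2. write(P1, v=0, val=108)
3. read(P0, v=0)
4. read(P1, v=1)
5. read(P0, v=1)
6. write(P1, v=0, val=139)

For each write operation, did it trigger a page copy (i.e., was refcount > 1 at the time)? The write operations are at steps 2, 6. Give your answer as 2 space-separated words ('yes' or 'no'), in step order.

Op 1: fork(P0) -> P1. 2 ppages; refcounts: pp0:2 pp1:2
Op 2: write(P1, v0, 108). refcount(pp0)=2>1 -> COPY to pp2. 3 ppages; refcounts: pp0:1 pp1:2 pp2:1
Op 3: read(P0, v0) -> 50. No state change.
Op 4: read(P1, v1) -> 49. No state change.
Op 5: read(P0, v1) -> 49. No state change.
Op 6: write(P1, v0, 139). refcount(pp2)=1 -> write in place. 3 ppages; refcounts: pp0:1 pp1:2 pp2:1

yes no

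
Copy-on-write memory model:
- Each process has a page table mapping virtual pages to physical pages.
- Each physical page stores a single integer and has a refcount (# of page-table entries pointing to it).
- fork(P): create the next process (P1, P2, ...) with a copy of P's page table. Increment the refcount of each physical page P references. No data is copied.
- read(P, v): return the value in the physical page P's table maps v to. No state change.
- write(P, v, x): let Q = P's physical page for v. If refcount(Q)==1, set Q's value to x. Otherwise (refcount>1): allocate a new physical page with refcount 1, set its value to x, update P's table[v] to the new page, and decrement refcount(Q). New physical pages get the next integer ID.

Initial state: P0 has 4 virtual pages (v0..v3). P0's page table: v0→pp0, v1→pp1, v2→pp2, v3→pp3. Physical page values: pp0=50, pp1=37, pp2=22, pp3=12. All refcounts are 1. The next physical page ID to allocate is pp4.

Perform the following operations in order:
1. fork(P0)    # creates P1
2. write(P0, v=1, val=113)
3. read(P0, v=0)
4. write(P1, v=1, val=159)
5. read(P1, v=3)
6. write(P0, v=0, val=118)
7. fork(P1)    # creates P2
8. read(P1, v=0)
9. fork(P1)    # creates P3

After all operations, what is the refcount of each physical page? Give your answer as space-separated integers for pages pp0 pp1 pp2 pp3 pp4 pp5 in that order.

Op 1: fork(P0) -> P1. 4 ppages; refcounts: pp0:2 pp1:2 pp2:2 pp3:2
Op 2: write(P0, v1, 113). refcount(pp1)=2>1 -> COPY to pp4. 5 ppages; refcounts: pp0:2 pp1:1 pp2:2 pp3:2 pp4:1
Op 3: read(P0, v0) -> 50. No state change.
Op 4: write(P1, v1, 159). refcount(pp1)=1 -> write in place. 5 ppages; refcounts: pp0:2 pp1:1 pp2:2 pp3:2 pp4:1
Op 5: read(P1, v3) -> 12. No state change.
Op 6: write(P0, v0, 118). refcount(pp0)=2>1 -> COPY to pp5. 6 ppages; refcounts: pp0:1 pp1:1 pp2:2 pp3:2 pp4:1 pp5:1
Op 7: fork(P1) -> P2. 6 ppages; refcounts: pp0:2 pp1:2 pp2:3 pp3:3 pp4:1 pp5:1
Op 8: read(P1, v0) -> 50. No state change.
Op 9: fork(P1) -> P3. 6 ppages; refcounts: pp0:3 pp1:3 pp2:4 pp3:4 pp4:1 pp5:1

Answer: 3 3 4 4 1 1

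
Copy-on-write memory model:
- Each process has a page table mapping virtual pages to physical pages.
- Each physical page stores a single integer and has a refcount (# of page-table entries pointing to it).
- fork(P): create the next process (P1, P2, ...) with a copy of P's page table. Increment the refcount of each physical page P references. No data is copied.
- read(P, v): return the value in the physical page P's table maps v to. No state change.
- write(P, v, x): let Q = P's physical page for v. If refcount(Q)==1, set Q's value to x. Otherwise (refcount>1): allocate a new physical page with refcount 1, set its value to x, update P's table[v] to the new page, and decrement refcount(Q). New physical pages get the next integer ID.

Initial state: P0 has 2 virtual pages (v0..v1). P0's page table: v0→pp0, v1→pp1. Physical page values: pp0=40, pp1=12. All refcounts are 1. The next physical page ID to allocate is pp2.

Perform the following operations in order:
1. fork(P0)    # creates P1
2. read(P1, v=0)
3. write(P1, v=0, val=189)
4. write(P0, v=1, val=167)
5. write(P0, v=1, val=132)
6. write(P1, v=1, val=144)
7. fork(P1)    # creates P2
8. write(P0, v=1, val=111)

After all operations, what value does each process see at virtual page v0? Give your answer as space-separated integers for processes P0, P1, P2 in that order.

Op 1: fork(P0) -> P1. 2 ppages; refcounts: pp0:2 pp1:2
Op 2: read(P1, v0) -> 40. No state change.
Op 3: write(P1, v0, 189). refcount(pp0)=2>1 -> COPY to pp2. 3 ppages; refcounts: pp0:1 pp1:2 pp2:1
Op 4: write(P0, v1, 167). refcount(pp1)=2>1 -> COPY to pp3. 4 ppages; refcounts: pp0:1 pp1:1 pp2:1 pp3:1
Op 5: write(P0, v1, 132). refcount(pp3)=1 -> write in place. 4 ppages; refcounts: pp0:1 pp1:1 pp2:1 pp3:1
Op 6: write(P1, v1, 144). refcount(pp1)=1 -> write in place. 4 ppages; refcounts: pp0:1 pp1:1 pp2:1 pp3:1
Op 7: fork(P1) -> P2. 4 ppages; refcounts: pp0:1 pp1:2 pp2:2 pp3:1
Op 8: write(P0, v1, 111). refcount(pp3)=1 -> write in place. 4 ppages; refcounts: pp0:1 pp1:2 pp2:2 pp3:1
P0: v0 -> pp0 = 40
P1: v0 -> pp2 = 189
P2: v0 -> pp2 = 189

Answer: 40 189 189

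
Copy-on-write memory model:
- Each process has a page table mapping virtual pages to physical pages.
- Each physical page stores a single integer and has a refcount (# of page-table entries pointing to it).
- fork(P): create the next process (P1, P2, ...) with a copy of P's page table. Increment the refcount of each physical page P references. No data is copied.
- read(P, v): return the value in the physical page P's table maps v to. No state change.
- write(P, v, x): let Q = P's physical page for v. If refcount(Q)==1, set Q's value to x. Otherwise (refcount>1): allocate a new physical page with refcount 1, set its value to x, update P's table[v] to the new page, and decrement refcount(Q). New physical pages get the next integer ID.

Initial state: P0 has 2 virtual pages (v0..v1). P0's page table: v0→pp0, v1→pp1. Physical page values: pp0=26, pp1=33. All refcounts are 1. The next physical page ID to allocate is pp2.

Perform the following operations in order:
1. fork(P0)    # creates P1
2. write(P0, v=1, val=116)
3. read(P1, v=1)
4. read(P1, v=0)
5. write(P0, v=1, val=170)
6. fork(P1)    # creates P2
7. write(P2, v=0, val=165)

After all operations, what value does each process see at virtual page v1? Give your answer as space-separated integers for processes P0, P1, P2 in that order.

Op 1: fork(P0) -> P1. 2 ppages; refcounts: pp0:2 pp1:2
Op 2: write(P0, v1, 116). refcount(pp1)=2>1 -> COPY to pp2. 3 ppages; refcounts: pp0:2 pp1:1 pp2:1
Op 3: read(P1, v1) -> 33. No state change.
Op 4: read(P1, v0) -> 26. No state change.
Op 5: write(P0, v1, 170). refcount(pp2)=1 -> write in place. 3 ppages; refcounts: pp0:2 pp1:1 pp2:1
Op 6: fork(P1) -> P2. 3 ppages; refcounts: pp0:3 pp1:2 pp2:1
Op 7: write(P2, v0, 165). refcount(pp0)=3>1 -> COPY to pp3. 4 ppages; refcounts: pp0:2 pp1:2 pp2:1 pp3:1
P0: v1 -> pp2 = 170
P1: v1 -> pp1 = 33
P2: v1 -> pp1 = 33

Answer: 170 33 33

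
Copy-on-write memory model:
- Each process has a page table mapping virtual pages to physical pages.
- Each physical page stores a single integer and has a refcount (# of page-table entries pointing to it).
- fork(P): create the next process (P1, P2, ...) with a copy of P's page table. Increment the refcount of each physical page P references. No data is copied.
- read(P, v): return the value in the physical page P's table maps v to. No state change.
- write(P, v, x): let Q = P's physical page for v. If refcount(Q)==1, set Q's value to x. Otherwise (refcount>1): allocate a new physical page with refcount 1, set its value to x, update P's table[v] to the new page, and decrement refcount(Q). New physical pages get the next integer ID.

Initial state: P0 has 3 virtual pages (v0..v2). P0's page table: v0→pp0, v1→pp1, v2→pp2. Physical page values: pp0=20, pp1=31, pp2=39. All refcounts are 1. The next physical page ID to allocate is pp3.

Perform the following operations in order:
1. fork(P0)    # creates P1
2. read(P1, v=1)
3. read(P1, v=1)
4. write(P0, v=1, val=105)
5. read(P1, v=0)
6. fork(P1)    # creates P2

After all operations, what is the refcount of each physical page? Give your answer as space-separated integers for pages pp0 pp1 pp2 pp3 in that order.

Op 1: fork(P0) -> P1. 3 ppages; refcounts: pp0:2 pp1:2 pp2:2
Op 2: read(P1, v1) -> 31. No state change.
Op 3: read(P1, v1) -> 31. No state change.
Op 4: write(P0, v1, 105). refcount(pp1)=2>1 -> COPY to pp3. 4 ppages; refcounts: pp0:2 pp1:1 pp2:2 pp3:1
Op 5: read(P1, v0) -> 20. No state change.
Op 6: fork(P1) -> P2. 4 ppages; refcounts: pp0:3 pp1:2 pp2:3 pp3:1

Answer: 3 2 3 1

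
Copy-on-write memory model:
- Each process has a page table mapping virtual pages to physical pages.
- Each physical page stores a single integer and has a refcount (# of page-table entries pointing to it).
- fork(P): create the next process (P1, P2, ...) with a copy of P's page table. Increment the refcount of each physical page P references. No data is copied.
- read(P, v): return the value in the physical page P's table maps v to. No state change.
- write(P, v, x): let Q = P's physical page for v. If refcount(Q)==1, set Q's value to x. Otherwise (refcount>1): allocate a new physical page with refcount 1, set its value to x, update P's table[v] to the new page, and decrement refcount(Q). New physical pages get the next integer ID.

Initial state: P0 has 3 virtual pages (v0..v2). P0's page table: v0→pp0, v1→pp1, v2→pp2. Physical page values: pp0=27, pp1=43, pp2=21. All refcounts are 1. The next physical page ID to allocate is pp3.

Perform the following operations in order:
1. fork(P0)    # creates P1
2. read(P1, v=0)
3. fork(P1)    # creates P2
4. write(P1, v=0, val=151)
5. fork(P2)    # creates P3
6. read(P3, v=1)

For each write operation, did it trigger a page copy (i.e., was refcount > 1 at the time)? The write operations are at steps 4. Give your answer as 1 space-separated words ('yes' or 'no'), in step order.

Op 1: fork(P0) -> P1. 3 ppages; refcounts: pp0:2 pp1:2 pp2:2
Op 2: read(P1, v0) -> 27. No state change.
Op 3: fork(P1) -> P2. 3 ppages; refcounts: pp0:3 pp1:3 pp2:3
Op 4: write(P1, v0, 151). refcount(pp0)=3>1 -> COPY to pp3. 4 ppages; refcounts: pp0:2 pp1:3 pp2:3 pp3:1
Op 5: fork(P2) -> P3. 4 ppages; refcounts: pp0:3 pp1:4 pp2:4 pp3:1
Op 6: read(P3, v1) -> 43. No state change.

yes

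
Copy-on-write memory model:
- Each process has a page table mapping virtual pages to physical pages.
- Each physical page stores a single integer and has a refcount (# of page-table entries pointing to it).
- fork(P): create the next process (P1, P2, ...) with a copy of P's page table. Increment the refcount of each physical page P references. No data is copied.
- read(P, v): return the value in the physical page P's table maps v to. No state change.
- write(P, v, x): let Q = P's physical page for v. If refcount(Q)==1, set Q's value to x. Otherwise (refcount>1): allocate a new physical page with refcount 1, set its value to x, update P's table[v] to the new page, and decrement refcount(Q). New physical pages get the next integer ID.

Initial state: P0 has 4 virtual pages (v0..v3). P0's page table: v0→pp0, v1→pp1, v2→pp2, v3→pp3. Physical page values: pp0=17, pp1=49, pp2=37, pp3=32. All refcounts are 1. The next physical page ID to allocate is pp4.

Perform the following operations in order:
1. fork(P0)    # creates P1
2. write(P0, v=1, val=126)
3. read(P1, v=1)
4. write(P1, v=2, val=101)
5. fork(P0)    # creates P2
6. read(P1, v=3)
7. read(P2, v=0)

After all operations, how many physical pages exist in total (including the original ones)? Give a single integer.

Answer: 6

Derivation:
Op 1: fork(P0) -> P1. 4 ppages; refcounts: pp0:2 pp1:2 pp2:2 pp3:2
Op 2: write(P0, v1, 126). refcount(pp1)=2>1 -> COPY to pp4. 5 ppages; refcounts: pp0:2 pp1:1 pp2:2 pp3:2 pp4:1
Op 3: read(P1, v1) -> 49. No state change.
Op 4: write(P1, v2, 101). refcount(pp2)=2>1 -> COPY to pp5. 6 ppages; refcounts: pp0:2 pp1:1 pp2:1 pp3:2 pp4:1 pp5:1
Op 5: fork(P0) -> P2. 6 ppages; refcounts: pp0:3 pp1:1 pp2:2 pp3:3 pp4:2 pp5:1
Op 6: read(P1, v3) -> 32. No state change.
Op 7: read(P2, v0) -> 17. No state change.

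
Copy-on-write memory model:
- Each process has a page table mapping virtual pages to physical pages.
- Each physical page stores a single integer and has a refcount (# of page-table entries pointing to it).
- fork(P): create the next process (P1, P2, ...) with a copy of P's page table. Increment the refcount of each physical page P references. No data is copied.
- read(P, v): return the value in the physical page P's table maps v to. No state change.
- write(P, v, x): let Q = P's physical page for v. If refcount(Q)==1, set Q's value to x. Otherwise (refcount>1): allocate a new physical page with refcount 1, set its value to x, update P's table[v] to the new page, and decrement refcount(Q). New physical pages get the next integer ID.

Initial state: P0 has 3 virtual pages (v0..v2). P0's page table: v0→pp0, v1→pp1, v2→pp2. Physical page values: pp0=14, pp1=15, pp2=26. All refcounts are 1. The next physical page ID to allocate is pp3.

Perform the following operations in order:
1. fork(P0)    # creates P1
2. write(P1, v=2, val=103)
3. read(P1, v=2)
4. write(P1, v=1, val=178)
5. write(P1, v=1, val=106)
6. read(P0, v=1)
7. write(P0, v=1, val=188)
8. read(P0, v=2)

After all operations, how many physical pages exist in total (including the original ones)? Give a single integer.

Answer: 5

Derivation:
Op 1: fork(P0) -> P1. 3 ppages; refcounts: pp0:2 pp1:2 pp2:2
Op 2: write(P1, v2, 103). refcount(pp2)=2>1 -> COPY to pp3. 4 ppages; refcounts: pp0:2 pp1:2 pp2:1 pp3:1
Op 3: read(P1, v2) -> 103. No state change.
Op 4: write(P1, v1, 178). refcount(pp1)=2>1 -> COPY to pp4. 5 ppages; refcounts: pp0:2 pp1:1 pp2:1 pp3:1 pp4:1
Op 5: write(P1, v1, 106). refcount(pp4)=1 -> write in place. 5 ppages; refcounts: pp0:2 pp1:1 pp2:1 pp3:1 pp4:1
Op 6: read(P0, v1) -> 15. No state change.
Op 7: write(P0, v1, 188). refcount(pp1)=1 -> write in place. 5 ppages; refcounts: pp0:2 pp1:1 pp2:1 pp3:1 pp4:1
Op 8: read(P0, v2) -> 26. No state change.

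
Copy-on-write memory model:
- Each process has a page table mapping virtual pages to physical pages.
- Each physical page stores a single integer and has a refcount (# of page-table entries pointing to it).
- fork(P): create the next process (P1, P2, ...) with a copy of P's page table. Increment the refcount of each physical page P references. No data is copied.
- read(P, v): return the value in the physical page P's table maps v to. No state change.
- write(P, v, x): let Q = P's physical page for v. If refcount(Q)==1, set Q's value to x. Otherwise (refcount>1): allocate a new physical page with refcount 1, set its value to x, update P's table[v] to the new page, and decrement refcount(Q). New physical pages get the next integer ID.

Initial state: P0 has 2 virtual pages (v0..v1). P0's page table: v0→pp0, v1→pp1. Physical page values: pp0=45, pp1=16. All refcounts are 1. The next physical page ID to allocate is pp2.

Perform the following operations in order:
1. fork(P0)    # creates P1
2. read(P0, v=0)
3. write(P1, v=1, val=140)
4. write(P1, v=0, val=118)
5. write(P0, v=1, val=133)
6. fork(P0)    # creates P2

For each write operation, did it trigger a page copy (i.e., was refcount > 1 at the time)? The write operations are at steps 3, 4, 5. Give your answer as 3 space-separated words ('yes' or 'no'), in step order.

Op 1: fork(P0) -> P1. 2 ppages; refcounts: pp0:2 pp1:2
Op 2: read(P0, v0) -> 45. No state change.
Op 3: write(P1, v1, 140). refcount(pp1)=2>1 -> COPY to pp2. 3 ppages; refcounts: pp0:2 pp1:1 pp2:1
Op 4: write(P1, v0, 118). refcount(pp0)=2>1 -> COPY to pp3. 4 ppages; refcounts: pp0:1 pp1:1 pp2:1 pp3:1
Op 5: write(P0, v1, 133). refcount(pp1)=1 -> write in place. 4 ppages; refcounts: pp0:1 pp1:1 pp2:1 pp3:1
Op 6: fork(P0) -> P2. 4 ppages; refcounts: pp0:2 pp1:2 pp2:1 pp3:1

yes yes no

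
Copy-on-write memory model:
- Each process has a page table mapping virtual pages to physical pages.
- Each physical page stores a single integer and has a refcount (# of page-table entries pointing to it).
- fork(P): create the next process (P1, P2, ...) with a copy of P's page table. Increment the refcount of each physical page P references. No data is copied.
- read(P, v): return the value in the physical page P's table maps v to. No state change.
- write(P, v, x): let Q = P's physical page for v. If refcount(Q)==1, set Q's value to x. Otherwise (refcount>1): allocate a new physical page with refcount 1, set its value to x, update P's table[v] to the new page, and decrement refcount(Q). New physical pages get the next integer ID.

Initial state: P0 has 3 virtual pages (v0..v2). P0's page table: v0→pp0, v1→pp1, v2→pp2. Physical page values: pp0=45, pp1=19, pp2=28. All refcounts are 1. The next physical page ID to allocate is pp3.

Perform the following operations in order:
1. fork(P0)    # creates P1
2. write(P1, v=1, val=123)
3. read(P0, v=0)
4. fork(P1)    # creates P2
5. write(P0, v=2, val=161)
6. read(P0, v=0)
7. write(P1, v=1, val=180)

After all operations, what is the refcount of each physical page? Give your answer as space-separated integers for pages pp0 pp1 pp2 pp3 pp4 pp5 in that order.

Op 1: fork(P0) -> P1. 3 ppages; refcounts: pp0:2 pp1:2 pp2:2
Op 2: write(P1, v1, 123). refcount(pp1)=2>1 -> COPY to pp3. 4 ppages; refcounts: pp0:2 pp1:1 pp2:2 pp3:1
Op 3: read(P0, v0) -> 45. No state change.
Op 4: fork(P1) -> P2. 4 ppages; refcounts: pp0:3 pp1:1 pp2:3 pp3:2
Op 5: write(P0, v2, 161). refcount(pp2)=3>1 -> COPY to pp4. 5 ppages; refcounts: pp0:3 pp1:1 pp2:2 pp3:2 pp4:1
Op 6: read(P0, v0) -> 45. No state change.
Op 7: write(P1, v1, 180). refcount(pp3)=2>1 -> COPY to pp5. 6 ppages; refcounts: pp0:3 pp1:1 pp2:2 pp3:1 pp4:1 pp5:1

Answer: 3 1 2 1 1 1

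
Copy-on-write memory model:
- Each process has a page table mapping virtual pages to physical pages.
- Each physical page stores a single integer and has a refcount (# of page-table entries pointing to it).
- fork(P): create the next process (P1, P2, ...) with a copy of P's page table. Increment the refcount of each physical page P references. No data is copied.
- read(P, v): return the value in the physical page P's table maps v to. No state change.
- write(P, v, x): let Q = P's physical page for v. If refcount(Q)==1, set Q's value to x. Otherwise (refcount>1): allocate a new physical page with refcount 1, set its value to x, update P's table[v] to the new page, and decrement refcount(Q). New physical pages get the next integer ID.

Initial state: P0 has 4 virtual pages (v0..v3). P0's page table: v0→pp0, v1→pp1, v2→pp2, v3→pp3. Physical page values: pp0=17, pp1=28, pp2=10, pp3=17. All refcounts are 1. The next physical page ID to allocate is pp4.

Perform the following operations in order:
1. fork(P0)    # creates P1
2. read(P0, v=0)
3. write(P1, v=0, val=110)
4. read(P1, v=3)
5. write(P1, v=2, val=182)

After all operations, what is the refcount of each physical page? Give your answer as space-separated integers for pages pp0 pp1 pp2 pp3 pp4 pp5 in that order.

Op 1: fork(P0) -> P1. 4 ppages; refcounts: pp0:2 pp1:2 pp2:2 pp3:2
Op 2: read(P0, v0) -> 17. No state change.
Op 3: write(P1, v0, 110). refcount(pp0)=2>1 -> COPY to pp4. 5 ppages; refcounts: pp0:1 pp1:2 pp2:2 pp3:2 pp4:1
Op 4: read(P1, v3) -> 17. No state change.
Op 5: write(P1, v2, 182). refcount(pp2)=2>1 -> COPY to pp5. 6 ppages; refcounts: pp0:1 pp1:2 pp2:1 pp3:2 pp4:1 pp5:1

Answer: 1 2 1 2 1 1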